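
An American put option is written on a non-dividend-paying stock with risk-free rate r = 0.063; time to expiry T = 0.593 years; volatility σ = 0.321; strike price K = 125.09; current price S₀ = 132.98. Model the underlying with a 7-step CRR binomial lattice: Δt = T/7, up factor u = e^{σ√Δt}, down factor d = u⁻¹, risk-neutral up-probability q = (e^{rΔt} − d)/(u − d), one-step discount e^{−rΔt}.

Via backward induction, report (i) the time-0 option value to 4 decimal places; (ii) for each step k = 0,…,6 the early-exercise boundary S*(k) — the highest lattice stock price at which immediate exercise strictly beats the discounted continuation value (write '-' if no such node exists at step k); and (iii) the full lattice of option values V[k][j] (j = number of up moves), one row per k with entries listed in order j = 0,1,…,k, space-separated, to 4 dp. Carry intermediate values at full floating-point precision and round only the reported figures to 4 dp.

price = 7.6511
boundary = - - - - 91.5130 100.4752 110.3150
tree:
7.6511
11.6936 3.7738
17.3226 6.3055 1.3347
24.6958 10.2863 2.4744 0.2329
33.5770 16.2610 4.5448 0.4733 0.0000
41.7397 24.6148 8.2532 0.9618 0.0000 0.0000
49.1744 33.5770 14.7750 1.9544 0.0000 0.0000 0.0000
55.9459 41.7397 24.6148 3.9715 0.0000 0.0000 0.0000 0.0000

Δt=0.08471  u=1.09793  d=0.91080  q=0.50526  discount=0.99468
step 7 (expiry): payoffs max(K−S,0) = 55.9459 41.7397 24.6148 3.9715 0.0000 0.0000 0.0000 0.0000
step 6: (k=6,j=0): S=75.9156, (K−S)⁺=49.1744, hold=48.5085 ⇒ V=49.1744 exercise | (k=6,j=1): S=91.5130, (K−S)⁺=33.5770, hold=32.9111 ⇒ V=33.5770 exercise | (k=6,j=2): S=110.3150, (K−S)⁺=14.7750, hold=14.1092 ⇒ V=14.7750 exercise | (k=6,j=3): S=132.9800, (K−S)⁺=0.0000, hold=1.9544 ⇒ V=1.9544 continue | (k=6,j=4): S=160.3017, (K−S)⁺=0.0000, hold=0.0000 ⇒ V=0.0000 continue | (k=6,j=5): S=193.2368, (K−S)⁺=0.0000, hold=0.0000 ⇒ V=0.0000 continue | (k=6,j=6): S=232.9386, (K−S)⁺=0.0000, hold=0.0000 ⇒ V=0.0000 continue  boundary S*=110.3150
step 5: (k=5,j=0): S=83.3503, (K−S)⁺=41.7397, hold=41.0739 ⇒ V=41.7397 exercise | (k=5,j=1): S=100.4752, (K−S)⁺=24.6148, hold=23.9490 ⇒ V=24.6148 exercise | (k=5,j=2): S=121.1185, (K−S)⁺=3.9715, hold=8.2532 ⇒ V=8.2532 continue | (k=5,j=3): S=146.0031, (K−S)⁺=0.0000, hold=0.9618 ⇒ V=0.9618 continue | (k=5,j=4): S=176.0005, (K−S)⁺=0.0000, hold=0.0000 ⇒ V=0.0000 continue | (k=5,j=5): S=212.1610, (K−S)⁺=0.0000, hold=0.0000 ⇒ V=0.0000 continue  boundary S*=100.4752
step 4: (k=4,j=0): S=91.5130, (K−S)⁺=33.5770, hold=32.9111 ⇒ V=33.5770 exercise | (k=4,j=1): S=110.3150, (K−S)⁺=14.7750, hold=16.2610 ⇒ V=16.2610 continue | (k=4,j=2): S=132.9800, (K−S)⁺=0.0000, hold=4.5448 ⇒ V=4.5448 continue | (k=4,j=3): S=160.3017, (K−S)⁺=0.0000, hold=0.4733 ⇒ V=0.4733 continue | (k=4,j=4): S=193.2368, (K−S)⁺=0.0000, hold=0.0000 ⇒ V=0.0000 continue  boundary S*=91.5130
step 3: (k=3,j=0): S=100.4752, (K−S)⁺=24.6148, hold=24.6958 ⇒ V=24.6958 continue | (k=3,j=1): S=121.1185, (K−S)⁺=3.9715, hold=10.2863 ⇒ V=10.2863 continue | (k=3,j=2): S=146.0031, (K−S)⁺=0.0000, hold=2.4744 ⇒ V=2.4744 continue | (k=3,j=3): S=176.0005, (K−S)⁺=0.0000, hold=0.2329 ⇒ V=0.2329 continue  boundary S*=-
step 2: (k=2,j=0): S=110.3150, (K−S)⁺=14.7750, hold=17.3226 ⇒ V=17.3226 continue | (k=2,j=1): S=132.9800, (K−S)⁺=0.0000, hold=6.3055 ⇒ V=6.3055 continue | (k=2,j=2): S=160.3017, (K−S)⁺=0.0000, hold=1.3347 ⇒ V=1.3347 continue  boundary S*=-
step 1: (k=1,j=0): S=121.1185, (K−S)⁺=3.9715, hold=11.6936 ⇒ V=11.6936 continue | (k=1,j=1): S=146.0031, (K−S)⁺=0.0000, hold=3.7738 ⇒ V=3.7738 continue  boundary S*=-
step 0: (k=0,j=0): S=132.9800, (K−S)⁺=0.0000, hold=7.6511 ⇒ V=7.6511 continue  boundary S*=-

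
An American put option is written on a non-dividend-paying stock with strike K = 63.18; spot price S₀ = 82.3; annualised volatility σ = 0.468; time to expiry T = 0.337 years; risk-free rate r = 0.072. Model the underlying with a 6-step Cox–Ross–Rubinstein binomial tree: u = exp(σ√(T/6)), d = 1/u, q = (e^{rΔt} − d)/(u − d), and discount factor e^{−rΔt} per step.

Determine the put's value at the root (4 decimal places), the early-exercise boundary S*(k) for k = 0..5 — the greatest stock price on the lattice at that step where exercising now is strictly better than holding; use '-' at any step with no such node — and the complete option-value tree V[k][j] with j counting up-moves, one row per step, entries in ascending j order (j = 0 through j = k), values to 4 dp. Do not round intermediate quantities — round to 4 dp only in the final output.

Δt=0.05617, u=1.11730, d=0.89502, q=0.49053, disc=e^(-rΔt)=0.99596
k=6 terminal: V=max(K-S,0) → 20.8757 10.3692 0.0000 0.0000 0.0000 0.0000 0.0000
k=5: j=0 S=47.2665 intr=15.9135 cont=15.6585 V=15.9135[EX]; j=1 S=59.0055 intr=4.1745 cont=5.2615 V=5.2615[hold]; j=2 S=73.6598 intr=0.0000 cont=0.0000 V=0.0000[hold]; j=3 S=91.9537 intr=0.0000 cont=0.0000 V=0.0000[hold]; j=4 S=114.7909 intr=0.0000 cont=0.0000 V=0.0000[hold]; j=5 S=143.2999 intr=0.0000 cont=0.0000 V=0.0000[hold]  S*(5)=47.2665
k=4: j=0 S=52.8108 intr=10.3692 cont=10.6452 V=10.6452[hold]; j=1 S=65.9267 intr=0.0000 cont=2.6697 V=2.6697[hold]; j=2 S=82.3000 intr=0.0000 cont=0.0000 V=0.0000[hold]; j=3 S=102.7397 intr=0.0000 cont=0.0000 V=0.0000[hold]; j=4 S=128.2557 intr=0.0000 cont=0.0000 V=0.0000[hold]  S*(4)=-
k=3: j=0 S=59.0055 intr=4.1745 cont=6.7058 V=6.7058[hold]; j=1 S=73.6598 intr=0.0000 cont=1.3547 V=1.3547[hold]; j=2 S=91.9537 intr=0.0000 cont=0.0000 V=0.0000[hold]; j=3 S=114.7909 intr=0.0000 cont=0.0000 V=0.0000[hold]  S*(3)=-
k=2: j=0 S=65.9267 intr=0.0000 cont=4.0645 V=4.0645[hold]; j=1 S=82.3000 intr=0.0000 cont=0.6874 V=0.6874[hold]; j=2 S=102.7397 intr=0.0000 cont=0.0000 V=0.0000[hold]  S*(2)=-
k=1: j=0 S=73.6598 intr=0.0000 cont=2.3982 V=2.3982[hold]; j=1 S=91.9537 intr=0.0000 cont=0.3488 V=0.3488[hold]  S*(1)=-
k=0: j=0 S=82.3000 intr=0.0000 cont=1.3873 V=1.3873[hold]  S*(0)=-

price = 1.3873
boundary = - - - - - 47.2665
tree:
1.3873
2.3982 0.3488
4.0645 0.6874 0.0000
6.7058 1.3547 0.0000 0.0000
10.6452 2.6697 0.0000 0.0000 0.0000
15.9135 5.2615 0.0000 0.0000 0.0000 0.0000
20.8757 10.3692 0.0000 0.0000 0.0000 0.0000 0.0000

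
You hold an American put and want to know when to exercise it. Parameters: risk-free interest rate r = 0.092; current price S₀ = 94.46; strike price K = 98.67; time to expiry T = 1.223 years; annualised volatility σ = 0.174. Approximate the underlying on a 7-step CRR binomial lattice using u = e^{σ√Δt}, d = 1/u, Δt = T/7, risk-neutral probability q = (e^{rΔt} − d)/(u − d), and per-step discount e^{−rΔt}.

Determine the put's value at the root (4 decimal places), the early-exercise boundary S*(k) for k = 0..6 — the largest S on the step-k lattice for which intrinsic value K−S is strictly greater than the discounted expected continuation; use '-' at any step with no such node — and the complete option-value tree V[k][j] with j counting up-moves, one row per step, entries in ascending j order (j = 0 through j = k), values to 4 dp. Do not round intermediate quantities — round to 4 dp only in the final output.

Δt=0.17471, u=1.07544, d=0.92985, q=0.59312, disc=e^(-rΔt)=0.98405
k=7 terminal: V=max(K-S,0) → 41.8967 33.0076 22.7267 10.8362 0.0000 0.0000 0.0000 0.0000
k=6: j=0 S=61.0563 intr=37.6137 cont=36.0404 V=37.6137[EX]; j=1 S=70.6160 intr=28.0540 cont=26.4807 V=28.0540[EX]; j=2 S=81.6724 intr=16.9976 cont=15.4243 V=16.9976[EX]; j=3 S=94.4600 intr=4.2100 cont=4.3387 V=4.3387[hold]; j=4 S=109.2497 intr=0.0000 cont=0.0000 V=0.0000[hold]; j=5 S=126.3551 intr=0.0000 cont=0.0000 V=0.0000[hold]; j=6 S=146.1387 intr=0.0000 cont=0.0000 V=0.0000[hold]  S*(6)=81.6724
k=5: j=0 S=65.6624 intr=33.0076 cont=31.4343 V=33.0076[EX]; j=1 S=75.9433 intr=22.7267 cont=21.1534 V=22.7267[EX]; j=2 S=87.8338 intr=10.8362 cont=9.3380 V=10.8362[EX]; j=3 S=101.5861 intr=0.0000 cont=1.7372 V=1.7372[hold]; j=4 S=117.4915 intr=0.0000 cont=0.0000 V=0.0000[hold]; j=5 S=135.8874 intr=0.0000 cont=0.0000 V=0.0000[hold]  S*(5)=87.8338
k=4: j=0 S=70.6160 intr=28.0540 cont=26.4807 V=28.0540[EX]; j=1 S=81.6724 intr=16.9976 cont=15.4243 V=16.9976[EX]; j=2 S=94.4600 intr=4.2100 cont=5.3526 V=5.3526[hold]; j=3 S=109.2497 intr=0.0000 cont=0.6955 V=0.6955[hold]; j=4 S=126.3551 intr=0.0000 cont=0.0000 V=0.0000[hold]  S*(4)=81.6724
k=3: j=0 S=75.9433 intr=22.7267 cont=21.1534 V=22.7267[EX]; j=1 S=87.8338 intr=10.8362 cont=9.9298 V=10.8362[EX]; j=2 S=101.5861 intr=0.0000 cont=2.5491 V=2.5491[hold]; j=3 S=117.4915 intr=0.0000 cont=0.2785 V=0.2785[hold]  S*(3)=87.8338
k=2: j=0 S=81.6724 intr=16.9976 cont=15.4243 V=16.9976[EX]; j=1 S=94.4600 intr=4.2100 cont=5.8265 V=5.8265[hold]; j=2 S=109.2497 intr=0.0000 cont=1.1832 V=1.1832[hold]  S*(2)=81.6724
k=1: j=0 S=87.8338 intr=10.8362 cont=10.2064 V=10.8362[EX]; j=1 S=101.5861 intr=0.0000 cont=3.0235 V=3.0235[hold]  S*(1)=87.8338
k=0: j=0 S=94.4600 intr=4.2100 cont=6.1034 V=6.1034[hold]  S*(0)=-

price = 6.1034
boundary = - 87.8338 81.6724 87.8338 81.6724 87.8338 81.6724
tree:
6.1034
10.8362 3.0235
16.9976 5.8265 1.1832
22.7267 10.8362 2.5491 0.2785
28.0540 16.9976 5.3526 0.6955 0.0000
33.0076 22.7267 10.8362 1.7372 0.0000 0.0000
37.6137 28.0540 16.9976 4.3387 0.0000 0.0000 0.0000
41.8967 33.0076 22.7267 10.8362 0.0000 0.0000 0.0000 0.0000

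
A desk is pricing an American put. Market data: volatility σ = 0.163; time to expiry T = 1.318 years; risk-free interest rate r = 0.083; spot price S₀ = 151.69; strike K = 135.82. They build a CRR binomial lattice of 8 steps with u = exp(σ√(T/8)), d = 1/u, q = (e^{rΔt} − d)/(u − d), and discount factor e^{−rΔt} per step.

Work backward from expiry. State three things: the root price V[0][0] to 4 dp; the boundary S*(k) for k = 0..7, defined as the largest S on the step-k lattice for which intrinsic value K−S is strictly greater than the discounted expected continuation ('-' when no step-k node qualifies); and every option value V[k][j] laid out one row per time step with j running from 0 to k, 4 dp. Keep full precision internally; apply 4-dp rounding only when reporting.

price = 1.8803
boundary = - - - 124.3819 116.4190 124.3819 116.4190 124.3819
tree:
1.8803
3.5334 0.7634
6.4623 1.5592 0.2224
11.4381 3.1193 0.5000 0.0327
19.4010 6.0784 1.1142 0.0804 0.0000
26.8541 11.4381 2.4568 0.1975 0.0000 0.0000
33.8300 19.4010 5.3459 0.4853 0.0000 0.0000 0.0000
40.3594 26.8541 11.4381 1.1926 0.0000 0.0000 0.0000 0.0000
46.4707 33.8300 19.4010 2.9306 0.0000 0.0000 0.0000 0.0000 0.0000

Δt=0.16475  u=1.06840  d=0.93598  q=0.58744  discount=0.98642
step 8 (expiry): payoffs max(K−S,0) = 46.4707 33.8300 19.4010 2.9306 0.0000 0.0000 0.0000 0.0000 0.0000
step 7: (k=7,j=0): S=95.4606, (K−S)⁺=40.3594, hold=38.5148 ⇒ V=40.3594 exercise | (k=7,j=1): S=108.9659, (K−S)⁺=26.8541, hold=25.0095 ⇒ V=26.8541 exercise | (k=7,j=2): S=124.3819, (K−S)⁺=11.4381, hold=9.5935 ⇒ V=11.4381 exercise | (k=7,j=3): S=141.9789, (K−S)⁺=0.0000, hold=1.1926 ⇒ V=1.1926 continue | (k=7,j=4): S=162.0654, (K−S)⁺=0.0000, hold=0.0000 ⇒ V=0.0000 continue | (k=7,j=5): S=184.9936, (K−S)⁺=0.0000, hold=0.0000 ⇒ V=0.0000 continue | (k=7,j=6): S=211.1656, (K−S)⁺=0.0000, hold=0.0000 ⇒ V=0.0000 continue | (k=7,j=7): S=241.0403, (K−S)⁺=0.0000, hold=0.0000 ⇒ V=0.0000 continue  boundary S*=124.3819
step 6: (k=6,j=0): S=101.9900, (K−S)⁺=33.8300, hold=31.9854 ⇒ V=33.8300 exercise | (k=6,j=1): S=116.4190, (K−S)⁺=19.4010, hold=17.5564 ⇒ V=19.4010 exercise | (k=6,j=2): S=132.8894, (K−S)⁺=2.9306, hold=5.3459 ⇒ V=5.3459 continue | (k=6,j=3): S=151.6900, (K−S)⁺=0.0000, hold=0.4853 ⇒ V=0.4853 continue | (k=6,j=4): S=173.1504, (K−S)⁺=0.0000, hold=0.0000 ⇒ V=0.0000 continue | (k=6,j=5): S=197.6469, (K−S)⁺=0.0000, hold=0.0000 ⇒ V=0.0000 continue | (k=6,j=6): S=225.6090, (K−S)⁺=0.0000, hold=0.0000 ⇒ V=0.0000 continue  boundary S*=116.4190
step 5: (k=5,j=0): S=108.9659, (K−S)⁺=26.8541, hold=25.0095 ⇒ V=26.8541 exercise | (k=5,j=1): S=124.3819, (K−S)⁺=11.4381, hold=10.9931 ⇒ V=11.4381 exercise | (k=5,j=2): S=141.9789, (K−S)⁺=0.0000, hold=2.4568 ⇒ V=2.4568 continue | (k=5,j=3): S=162.0654, (K−S)⁺=0.0000, hold=0.1975 ⇒ V=0.1975 continue | (k=5,j=4): S=184.9936, (K−S)⁺=0.0000, hold=0.0000 ⇒ V=0.0000 continue | (k=5,j=5): S=211.1656, (K−S)⁺=0.0000, hold=0.0000 ⇒ V=0.0000 continue  boundary S*=124.3819
step 4: (k=4,j=0): S=116.4190, (K−S)⁺=19.4010, hold=17.5564 ⇒ V=19.4010 exercise | (k=4,j=1): S=132.8894, (K−S)⁺=2.9306, hold=6.0784 ⇒ V=6.0784 continue | (k=4,j=2): S=151.6900, (K−S)⁺=0.0000, hold=1.1142 ⇒ V=1.1142 continue | (k=4,j=3): S=173.1504, (K−S)⁺=0.0000, hold=0.0804 ⇒ V=0.0804 continue | (k=4,j=4): S=197.6469, (K−S)⁺=0.0000, hold=0.0000 ⇒ V=0.0000 continue  boundary S*=116.4190
step 3: (k=3,j=0): S=124.3819, (K−S)⁺=11.4381, hold=11.4176 ⇒ V=11.4381 exercise | (k=3,j=1): S=141.9789, (K−S)⁺=0.0000, hold=3.1193 ⇒ V=3.1193 continue | (k=3,j=2): S=162.0654, (K−S)⁺=0.0000, hold=0.5000 ⇒ V=0.5000 continue | (k=3,j=3): S=184.9936, (K−S)⁺=0.0000, hold=0.0327 ⇒ V=0.0327 continue  boundary S*=124.3819
step 2: (k=2,j=0): S=132.8894, (K−S)⁺=2.9306, hold=6.4623 ⇒ V=6.4623 continue | (k=2,j=1): S=151.6900, (K−S)⁺=0.0000, hold=1.5592 ⇒ V=1.5592 continue | (k=2,j=2): S=173.1504, (K−S)⁺=0.0000, hold=0.2224 ⇒ V=0.2224 continue  boundary S*=-
step 1: (k=1,j=0): S=141.9789, (K−S)⁺=0.0000, hold=3.5334 ⇒ V=3.5334 continue | (k=1,j=1): S=162.0654, (K−S)⁺=0.0000, hold=0.7634 ⇒ V=0.7634 continue  boundary S*=-
step 0: (k=0,j=0): S=151.6900, (K−S)⁺=0.0000, hold=1.8803 ⇒ V=1.8803 continue  boundary S*=-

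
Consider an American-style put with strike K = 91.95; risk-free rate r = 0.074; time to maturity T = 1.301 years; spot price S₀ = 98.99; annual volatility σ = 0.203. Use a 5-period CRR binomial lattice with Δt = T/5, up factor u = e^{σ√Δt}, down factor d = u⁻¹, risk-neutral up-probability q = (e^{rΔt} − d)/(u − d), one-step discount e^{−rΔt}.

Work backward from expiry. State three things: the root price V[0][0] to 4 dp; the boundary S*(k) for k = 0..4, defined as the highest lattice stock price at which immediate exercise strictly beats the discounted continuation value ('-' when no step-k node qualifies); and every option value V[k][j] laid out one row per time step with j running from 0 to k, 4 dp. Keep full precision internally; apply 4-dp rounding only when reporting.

price = 3.3553
boundary = - - 80.4728 72.5568 80.4728
tree:
3.3553
6.3150 1.2177
11.4772 2.6025 0.2055
19.3932 5.5023 0.4848 0.0000
26.5306 11.4772 1.1435 0.0000 0.0000
32.9658 19.3932 2.6975 0.0000 0.0000 0.0000

Δt=0.26020  u=1.10910  d=0.90163  q=0.56784  discount=0.98093
step 5 (expiry): payoffs max(K−S,0) = 32.9658 19.3932 2.6975 0.0000 0.0000 0.0000
step 4: (k=4,j=0): S=65.4194, (K−S)⁺=26.5306, hold=24.7770 ⇒ V=26.5306 exercise | (k=4,j=1): S=80.4728, (K−S)⁺=11.4772, hold=9.7237 ⇒ V=11.4772 exercise | (k=4,j=2): S=98.9900, (K−S)⁺=0.0000, hold=1.1435 ⇒ V=1.1435 continue | (k=4,j=3): S=121.7681, (K−S)⁺=0.0000, hold=0.0000 ⇒ V=0.0000 continue | (k=4,j=4): S=149.7876, (K−S)⁺=0.0000, hold=0.0000 ⇒ V=0.0000 continue  boundary S*=80.4728
step 3: (k=3,j=0): S=72.5568, (K−S)⁺=19.3932, hold=17.6397 ⇒ V=19.3932 exercise | (k=3,j=1): S=89.2525, (K−S)⁺=2.6975, hold=5.5023 ⇒ V=5.5023 continue | (k=3,j=2): S=109.7899, (K−S)⁺=0.0000, hold=0.4848 ⇒ V=0.4848 continue | (k=3,j=3): S=135.0532, (K−S)⁺=0.0000, hold=0.0000 ⇒ V=0.0000 continue  boundary S*=72.5568
step 2: (k=2,j=0): S=80.4728, (K−S)⁺=11.4772, hold=11.2860 ⇒ V=11.4772 exercise | (k=2,j=1): S=98.9900, (K−S)⁺=0.0000, hold=2.6025 ⇒ V=2.6025 continue | (k=2,j=2): S=121.7681, (K−S)⁺=0.0000, hold=0.2055 ⇒ V=0.2055 continue  boundary S*=80.4728
step 1: (k=1,j=0): S=89.2525, (K−S)⁺=2.6975, hold=6.3150 ⇒ V=6.3150 continue | (k=1,j=1): S=109.7899, (K−S)⁺=0.0000, hold=1.2177 ⇒ V=1.2177 continue  boundary S*=-
step 0: (k=0,j=0): S=98.9900, (K−S)⁺=0.0000, hold=3.3553 ⇒ V=3.3553 continue  boundary S*=-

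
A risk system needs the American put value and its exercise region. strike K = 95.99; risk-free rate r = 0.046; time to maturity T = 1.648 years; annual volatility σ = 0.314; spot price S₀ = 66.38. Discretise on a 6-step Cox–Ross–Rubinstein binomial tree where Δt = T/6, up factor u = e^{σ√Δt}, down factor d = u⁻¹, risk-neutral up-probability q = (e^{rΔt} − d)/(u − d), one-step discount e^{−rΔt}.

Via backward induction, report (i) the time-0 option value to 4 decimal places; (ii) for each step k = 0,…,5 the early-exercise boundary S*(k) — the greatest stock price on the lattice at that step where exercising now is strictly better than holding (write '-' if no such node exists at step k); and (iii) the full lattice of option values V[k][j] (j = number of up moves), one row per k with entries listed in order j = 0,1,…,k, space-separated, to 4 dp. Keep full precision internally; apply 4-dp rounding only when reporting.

price = 29.8664
boundary = - 56.3078 66.3800 56.3078 66.3800 78.2539
tree:
29.8664
39.6822 20.7117
48.2261 29.6100 12.2502
55.4736 39.6822 19.4657 5.2727
61.6214 48.2261 29.6100 9.7133 0.9207
66.8364 55.4736 39.6822 17.7361 1.8552 0.0000
71.2600 61.6214 48.2261 29.6100 3.7382 0.0000 0.0000

Δt=0.27467  u=1.17888  d=0.84826  q=0.49741  discount=0.98744
step 6 (expiry): payoffs max(K−S,0) = 71.2600 61.6214 48.2261 29.6100 3.7382 0.0000 0.0000
step 5: (k=5,j=0): S=29.1536, (K−S)⁺=66.8364, hold=65.6312 ⇒ V=66.8364 exercise | (k=5,j=1): S=40.5164, (K−S)⁺=55.4736, hold=54.2684 ⇒ V=55.4736 exercise | (k=5,j=2): S=56.3078, (K−S)⁺=39.6822, hold=38.4771 ⇒ V=39.6822 exercise | (k=5,j=3): S=78.2539, (K−S)⁺=17.7361, hold=16.5309 ⇒ V=17.7361 exercise | (k=5,j=4): S=108.7537, (K−S)⁺=0.0000, hold=1.8552 ⇒ V=1.8552 continue | (k=5,j=5): S=151.1408, (K−S)⁺=0.0000, hold=0.0000 ⇒ V=0.0000 continue  boundary S*=78.2539
step 4: (k=4,j=0): S=34.3686, (K−S)⁺=61.6214, hold=60.4162 ⇒ V=61.6214 exercise | (k=4,j=1): S=47.7639, (K−S)⁺=48.2261, hold=47.0210 ⇒ V=48.2261 exercise | (k=4,j=2): S=66.3800, (K−S)⁺=29.6100, hold=28.4048 ⇒ V=29.6100 exercise | (k=4,j=3): S=92.2518, (K−S)⁺=3.7382, hold=9.7133 ⇒ V=9.7133 continue | (k=4,j=4): S=128.2073, (K−S)⁺=0.0000, hold=0.9207 ⇒ V=0.9207 continue  boundary S*=66.3800
step 3: (k=3,j=0): S=40.5164, (K−S)⁺=55.4736, hold=54.2684 ⇒ V=55.4736 exercise | (k=3,j=1): S=56.3078, (K−S)⁺=39.6822, hold=38.4771 ⇒ V=39.6822 exercise | (k=3,j=2): S=78.2539, (K−S)⁺=17.7361, hold=19.4657 ⇒ V=19.4657 continue | (k=3,j=3): S=108.7537, (K−S)⁺=0.0000, hold=5.2727 ⇒ V=5.2727 continue  boundary S*=56.3078
step 2: (k=2,j=0): S=47.7639, (K−S)⁺=48.2261, hold=47.0210 ⇒ V=48.2261 exercise | (k=2,j=1): S=66.3800, (K−S)⁺=29.6100, hold=29.2543 ⇒ V=29.6100 exercise | (k=2,j=2): S=92.2518, (K−S)⁺=3.7382, hold=12.2502 ⇒ V=12.2502 continue  boundary S*=66.3800
step 1: (k=1,j=0): S=56.3078, (K−S)⁺=39.6822, hold=38.4771 ⇒ V=39.6822 exercise | (k=1,j=1): S=78.2539, (K−S)⁺=17.7361, hold=20.7117 ⇒ V=20.7117 continue  boundary S*=56.3078
step 0: (k=0,j=0): S=66.3800, (K−S)⁺=29.6100, hold=29.8664 ⇒ V=29.8664 continue  boundary S*=-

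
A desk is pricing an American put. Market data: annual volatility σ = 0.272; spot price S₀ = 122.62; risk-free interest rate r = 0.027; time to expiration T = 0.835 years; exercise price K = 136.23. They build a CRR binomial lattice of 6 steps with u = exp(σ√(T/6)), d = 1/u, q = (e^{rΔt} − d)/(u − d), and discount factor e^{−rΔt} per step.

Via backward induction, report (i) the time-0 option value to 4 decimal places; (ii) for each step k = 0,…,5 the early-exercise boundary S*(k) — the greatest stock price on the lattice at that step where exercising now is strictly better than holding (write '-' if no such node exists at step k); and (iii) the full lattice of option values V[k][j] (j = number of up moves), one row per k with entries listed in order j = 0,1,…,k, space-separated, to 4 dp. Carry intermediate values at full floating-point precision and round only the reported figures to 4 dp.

price = 19.6057
boundary = - - 100.0981 90.4395 100.0981 110.7882
tree:
19.6057
27.1362 12.0164
36.1319 18.0986 5.8576
45.7905 26.2145 9.8961 1.7520
54.5172 36.1319 16.2226 3.4699 0.0000
62.4017 45.7905 25.4418 6.8720 0.0000 0.0000
69.5255 54.5172 36.1319 13.6100 0.0000 0.0000 0.0000

Δt=0.13917  u=1.10680  d=0.90351  q=0.49317  discount=0.99625
step 6 (expiry): payoffs max(K−S,0) = 69.5255 54.5172 36.1319 13.6100 0.0000 0.0000 0.0000
step 5: (k=5,j=0): S=73.8283, (K−S)⁺=62.4017, hold=61.8908 ⇒ V=62.4017 exercise | (k=5,j=1): S=90.4395, (K−S)⁺=45.7905, hold=45.2796 ⇒ V=45.7905 exercise | (k=5,j=2): S=110.7882, (K−S)⁺=25.4418, hold=24.9309 ⇒ V=25.4418 exercise | (k=5,j=3): S=135.7154, (K−S)⁺=0.5146, hold=6.8720 ⇒ V=6.8720 continue | (k=5,j=4): S=166.2511, (K−S)⁺=0.0000, hold=0.0000 ⇒ V=0.0000 continue | (k=5,j=5): S=203.6573, (K−S)⁺=0.0000, hold=0.0000 ⇒ V=0.0000 continue  boundary S*=110.7882
step 4: (k=4,j=0): S=81.7128, (K−S)⁺=54.5172, hold=54.0062 ⇒ V=54.5172 exercise | (k=4,j=1): S=100.0981, (K−S)⁺=36.1319, hold=35.6210 ⇒ V=36.1319 exercise | (k=4,j=2): S=122.6200, (K−S)⁺=13.6100, hold=16.2226 ⇒ V=16.2226 continue | (k=4,j=3): S=150.2093, (K−S)⁺=0.0000, hold=3.4699 ⇒ V=3.4699 continue | (k=4,j=4): S=184.0061, (K−S)⁺=0.0000, hold=0.0000 ⇒ V=0.0000 continue  boundary S*=100.0981
step 3: (k=3,j=0): S=90.4395, (K−S)⁺=45.7905, hold=45.2796 ⇒ V=45.7905 exercise | (k=3,j=1): S=110.7882, (K−S)⁺=25.4418, hold=26.2145 ⇒ V=26.2145 continue | (k=3,j=2): S=135.7154, (K−S)⁺=0.5146, hold=9.8961 ⇒ V=9.8961 continue | (k=3,j=3): S=166.2511, (K−S)⁺=0.0000, hold=1.7520 ⇒ V=1.7520 continue  boundary S*=90.4395
step 2: (k=2,j=0): S=100.0981, (K−S)⁺=36.1319, hold=36.0006 ⇒ V=36.1319 exercise | (k=2,j=1): S=122.6200, (K−S)⁺=13.6100, hold=18.0986 ⇒ V=18.0986 continue | (k=2,j=2): S=150.2093, (K−S)⁺=0.0000, hold=5.8576 ⇒ V=5.8576 continue  boundary S*=100.0981
step 1: (k=1,j=0): S=110.7882, (K−S)⁺=25.4418, hold=27.1362 ⇒ V=27.1362 continue | (k=1,j=1): S=135.7154, (K−S)⁺=0.5146, hold=12.0164 ⇒ V=12.0164 continue  boundary S*=-
step 0: (k=0,j=0): S=122.6200, (K−S)⁺=13.6100, hold=19.6057 ⇒ V=19.6057 continue  boundary S*=-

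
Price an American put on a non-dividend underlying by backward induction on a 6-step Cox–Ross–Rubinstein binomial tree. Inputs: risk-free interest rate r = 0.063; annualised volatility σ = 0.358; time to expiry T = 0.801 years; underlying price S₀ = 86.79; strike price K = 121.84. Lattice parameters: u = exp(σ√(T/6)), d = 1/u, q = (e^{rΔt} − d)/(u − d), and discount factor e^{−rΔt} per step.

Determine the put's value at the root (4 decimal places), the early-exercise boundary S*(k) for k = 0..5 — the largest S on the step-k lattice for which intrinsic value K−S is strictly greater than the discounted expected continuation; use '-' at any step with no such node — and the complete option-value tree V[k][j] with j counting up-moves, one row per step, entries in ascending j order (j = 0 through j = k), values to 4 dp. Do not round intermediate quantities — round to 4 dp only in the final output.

Δt=0.13350  u=1.13975  d=0.87739  q=0.49954  discount=0.99162
step 6 (expiry): payoffs max(K−S,0) = 82.2466 70.4074 55.0281 35.0500 9.0981 0.0000 0.0000
step 5: (k=5,j=0): S=45.1264, (K−S)⁺=76.7136, hold=75.6932 ⇒ V=76.7136 exercise | (k=5,j=1): S=58.6201, (K−S)⁺=63.2199, hold=62.1995 ⇒ V=63.2199 exercise | (k=5,j=2): S=76.1486, (K−S)⁺=45.6914, hold=44.6710 ⇒ V=45.6914 exercise | (k=5,j=3): S=98.9185, (K−S)⁺=22.9215, hold=21.9011 ⇒ V=22.9215 exercise | (k=5,j=4): S=128.4970, (K−S)⁺=0.0000, hold=4.5151 ⇒ V=4.5151 continue | (k=5,j=5): S=166.9201, (K−S)⁺=0.0000, hold=0.0000 ⇒ V=0.0000 continue  boundary S*=98.9185
step 4: (k=4,j=0): S=51.4326, (K−S)⁺=70.4074, hold=69.3870 ⇒ V=70.4074 exercise | (k=4,j=1): S=66.8119, (K−S)⁺=55.0281, hold=54.0076 ⇒ V=55.0281 exercise | (k=4,j=2): S=86.7900, (K−S)⁺=35.0500, hold=34.0296 ⇒ V=35.0500 exercise | (k=4,j=3): S=112.7419, (K−S)⁺=9.0981, hold=13.6119 ⇒ V=13.6119 continue | (k=4,j=4): S=146.4539, (K−S)⁺=0.0000, hold=2.2407 ⇒ V=2.2407 continue  boundary S*=86.7900
step 3: (k=3,j=0): S=58.6201, (K−S)⁺=63.2199, hold=62.1995 ⇒ V=63.2199 exercise | (k=3,j=1): S=76.1486, (K−S)⁺=45.6914, hold=44.6710 ⇒ V=45.6914 exercise | (k=3,j=2): S=98.9185, (K−S)⁺=22.9215, hold=24.1370 ⇒ V=24.1370 continue | (k=3,j=3): S=128.4970, (K−S)⁺=0.0000, hold=7.8651 ⇒ V=7.8651 continue  boundary S*=76.1486
step 2: (k=2,j=0): S=66.8119, (K−S)⁺=55.0281, hold=54.0076 ⇒ V=55.0281 exercise | (k=2,j=1): S=86.7900, (K−S)⁺=35.0500, hold=34.6316 ⇒ V=35.0500 exercise | (k=2,j=2): S=112.7419, (K−S)⁺=9.0981, hold=15.8745 ⇒ V=15.8745 continue  boundary S*=86.7900
step 1: (k=1,j=0): S=76.1486, (K−S)⁺=45.6914, hold=44.6710 ⇒ V=45.6914 exercise | (k=1,j=1): S=98.9185, (K−S)⁺=22.9215, hold=25.2578 ⇒ V=25.2578 continue  boundary S*=76.1486
step 0: (k=0,j=0): S=86.7900, (K−S)⁺=35.0500, hold=35.1868 ⇒ V=35.1868 continue  boundary S*=-

price = 35.1868
boundary = - 76.1486 86.7900 76.1486 86.7900 98.9185
tree:
35.1868
45.6914 25.2578
55.0281 35.0500 15.8745
63.2199 45.6914 24.1370 7.8651
70.4074 55.0281 35.0500 13.6119 2.2407
76.7136 63.2199 45.6914 22.9215 4.5151 0.0000
82.2466 70.4074 55.0281 35.0500 9.0981 0.0000 0.0000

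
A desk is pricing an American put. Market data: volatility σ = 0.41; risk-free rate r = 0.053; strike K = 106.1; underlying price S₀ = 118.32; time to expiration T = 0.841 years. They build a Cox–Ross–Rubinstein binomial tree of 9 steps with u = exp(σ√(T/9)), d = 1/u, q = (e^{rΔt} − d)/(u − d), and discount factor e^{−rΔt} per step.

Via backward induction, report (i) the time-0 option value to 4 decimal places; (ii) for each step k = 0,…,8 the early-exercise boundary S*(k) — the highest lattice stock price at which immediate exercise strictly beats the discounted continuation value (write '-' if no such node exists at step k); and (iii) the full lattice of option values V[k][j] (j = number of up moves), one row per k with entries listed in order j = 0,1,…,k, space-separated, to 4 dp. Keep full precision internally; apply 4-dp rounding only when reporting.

Δt=0.09344  u=1.13352  d=0.88220  q=0.48846  discount=0.99506
step 9 (expiry): payoffs max(K−S,0) = 67.8016 56.8912 42.8728 24.8608 1.7176 0.0000 0.0000 0.0000 0.0000 0.0000
step 8: (k=8,j=0): S=43.4122, (K−S)⁺=62.6878, hold=62.1637 ⇒ V=62.6878 exercise | (k=8,j=1): S=55.7793, (K−S)⁺=50.3207, hold=49.7965 ⇒ V=50.3207 exercise | (k=8,j=2): S=71.6696, (K−S)⁺=34.4304, hold=33.9063 ⇒ V=34.4304 exercise | (k=8,j=3): S=92.0866, (K−S)⁺=14.0134, hold=13.4892 ⇒ V=14.0134 exercise | (k=8,j=4): S=118.3200, (K−S)⁺=0.0000, hold=0.8743 ⇒ V=0.8743 continue | (k=8,j=5): S=152.0267, (K−S)⁺=0.0000, hold=0.0000 ⇒ V=0.0000 continue | (k=8,j=6): S=195.3356, (K−S)⁺=0.0000, hold=0.0000 ⇒ V=0.0000 continue | (k=8,j=7): S=250.9823, (K−S)⁺=0.0000, hold=0.0000 ⇒ V=0.0000 continue | (k=8,j=8): S=322.4815, (K−S)⁺=0.0000, hold=0.0000 ⇒ V=0.0000 continue  boundary S*=92.0866
step 7: (k=7,j=0): S=49.2088, (K−S)⁺=56.8912, hold=56.3671 ⇒ V=56.8912 exercise | (k=7,j=1): S=63.2272, (K−S)⁺=42.8728, hold=42.3486 ⇒ V=42.8728 exercise | (k=7,j=2): S=81.2392, (K−S)⁺=24.8608, hold=24.3366 ⇒ V=24.8608 exercise | (k=7,j=3): S=104.3824, (K−S)⁺=1.7176, hold=7.5579 ⇒ V=7.5579 continue | (k=7,j=4): S=134.1186, (K−S)⁺=0.0000, hold=0.4450 ⇒ V=0.4450 continue | (k=7,j=5): S=172.3259, (K−S)⁺=0.0000, hold=0.0000 ⇒ V=0.0000 continue | (k=7,j=6): S=221.4177, (K−S)⁺=0.0000, hold=0.0000 ⇒ V=0.0000 continue | (k=7,j=7): S=284.4945, (K−S)⁺=0.0000, hold=0.0000 ⇒ V=0.0000 continue  boundary S*=81.2392
step 6: (k=6,j=0): S=55.7793, (K−S)⁺=50.3207, hold=49.7965 ⇒ V=50.3207 exercise | (k=6,j=1): S=71.6696, (K−S)⁺=34.4304, hold=33.9063 ⇒ V=34.4304 exercise | (k=6,j=2): S=92.0866, (K−S)⁺=14.0134, hold=16.3279 ⇒ V=16.3279 continue | (k=6,j=3): S=118.3200, (K−S)⁺=0.0000, hold=4.0633 ⇒ V=4.0633 continue | (k=6,j=4): S=152.0267, (K−S)⁺=0.0000, hold=0.2265 ⇒ V=0.2265 continue | (k=6,j=5): S=195.3356, (K−S)⁺=0.0000, hold=0.0000 ⇒ V=0.0000 continue | (k=6,j=6): S=250.9823, (K−S)⁺=0.0000, hold=0.0000 ⇒ V=0.0000 continue  boundary S*=71.6696
step 5: (k=5,j=0): S=63.2272, (K−S)⁺=42.8728, hold=42.3486 ⇒ V=42.8728 exercise | (k=5,j=1): S=81.2392, (K−S)⁺=24.8608, hold=25.4616 ⇒ V=25.4616 continue | (k=5,j=2): S=104.3824, (K−S)⁺=1.7176, hold=10.2860 ⇒ V=10.2860 continue | (k=5,j=3): S=134.1186, (K−S)⁺=0.0000, hold=2.1784 ⇒ V=2.1784 continue | (k=5,j=4): S=172.3259, (K−S)⁺=0.0000, hold=0.1153 ⇒ V=0.1153 continue | (k=5,j=5): S=221.4177, (K−S)⁺=0.0000, hold=0.0000 ⇒ V=0.0000 continue  boundary S*=63.2272
step 4: (k=4,j=0): S=71.6696, (K−S)⁺=34.4304, hold=34.1983 ⇒ V=34.4304 exercise | (k=4,j=1): S=92.0866, (K−S)⁺=14.0134, hold=17.9597 ⇒ V=17.9597 continue | (k=4,j=2): S=118.3200, (K−S)⁺=0.0000, hold=6.2945 ⇒ V=6.2945 continue | (k=4,j=3): S=152.0267, (K−S)⁺=0.0000, hold=1.1649 ⇒ V=1.1649 continue | (k=4,j=4): S=195.3356, (K−S)⁺=0.0000, hold=0.0587 ⇒ V=0.0587 continue  boundary S*=71.6696
step 3: (k=3,j=0): S=81.2392, (K−S)⁺=24.8608, hold=26.2547 ⇒ V=26.2547 continue | (k=3,j=1): S=104.3824, (K−S)⁺=1.7176, hold=12.2011 ⇒ V=12.2011 continue | (k=3,j=2): S=134.1186, (K−S)⁺=0.0000, hold=3.7701 ⇒ V=3.7701 continue | (k=3,j=3): S=172.3259, (K−S)⁺=0.0000, hold=0.6214 ⇒ V=0.6214 continue  boundary S*=-
step 2: (k=2,j=0): S=92.0866, (K−S)⁺=14.0134, hold=19.2943 ⇒ V=19.2943 continue | (k=2,j=1): S=118.3200, (K−S)⁺=0.0000, hold=8.0430 ⇒ V=8.0430 continue | (k=2,j=2): S=152.0267, (K−S)⁺=0.0000, hold=2.2211 ⇒ V=2.2211 continue  boundary S*=-
step 1: (k=1,j=0): S=104.3824, (K−S)⁺=1.7176, hold=13.7303 ⇒ V=13.7303 continue | (k=1,j=1): S=134.1186, (K−S)⁺=0.0000, hold=5.1735 ⇒ V=5.1735 continue  boundary S*=-
step 0: (k=0,j=0): S=118.3200, (K−S)⁺=0.0000, hold=9.5034 ⇒ V=9.5034 continue  boundary S*=-

price = 9.5034
boundary = - - - - 71.6696 63.2272 71.6696 81.2392 92.0866
tree:
9.5034
13.7303 5.1735
19.2943 8.0430 2.2211
26.2547 12.2011 3.7701 0.6214
34.4304 17.9597 6.2945 1.1649 0.0587
42.8728 25.4616 10.2860 2.1784 0.1153 0.0000
50.3207 34.4304 16.3279 4.0633 0.2265 0.0000 0.0000
56.8912 42.8728 24.8608 7.5579 0.4450 0.0000 0.0000 0.0000
62.6878 50.3207 34.4304 14.0134 0.8743 0.0000 0.0000 0.0000 0.0000
67.8016 56.8912 42.8728 24.8608 1.7176 0.0000 0.0000 0.0000 0.0000 0.0000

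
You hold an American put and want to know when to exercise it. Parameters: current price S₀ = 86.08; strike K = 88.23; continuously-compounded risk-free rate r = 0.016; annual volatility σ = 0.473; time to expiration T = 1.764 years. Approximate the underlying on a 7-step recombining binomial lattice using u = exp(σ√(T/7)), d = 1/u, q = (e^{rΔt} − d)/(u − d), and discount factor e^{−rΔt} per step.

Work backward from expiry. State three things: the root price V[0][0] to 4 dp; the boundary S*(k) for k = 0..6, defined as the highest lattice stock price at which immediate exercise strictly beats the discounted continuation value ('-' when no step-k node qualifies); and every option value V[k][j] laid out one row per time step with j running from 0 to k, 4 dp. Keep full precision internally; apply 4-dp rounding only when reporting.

price = 22.0072
boundary = - - - - 33.2981 42.2221 53.5378
tree:
22.0072
29.1372 13.4675
37.3732 19.3062 6.4335
46.2302 26.8553 10.2287 1.8405
54.9319 35.9823 15.9120 3.3560 0.0000
61.9697 46.0079 24.0199 6.1191 0.0000 0.0000
67.5201 54.9319 34.6922 11.1573 0.0000 0.0000 0.0000
71.8973 61.9697 46.0079 20.3438 0.0000 0.0000 0.0000 0.0000

Δt=0.25200  u=1.26800  d=0.78864  q=0.44934  discount=0.99598
step 7 (expiry): payoffs max(K−S,0) = 71.8973 61.9697 46.0079 20.3438 0.0000 0.0000 0.0000 0.0000
step 6: (k=6,j=0): S=20.7099, (K−S)⁺=67.5201, hold=67.1651 ⇒ V=67.5201 exercise | (k=6,j=1): S=33.2981, (K−S)⁺=54.9319, hold=54.5769 ⇒ V=54.9319 exercise | (k=6,j=2): S=53.5378, (K−S)⁺=34.6922, hold=34.3371 ⇒ V=34.6922 exercise | (k=6,j=3): S=86.0800, (K−S)⁺=2.1500, hold=11.1573 ⇒ V=11.1573 continue | (k=6,j=4): S=138.4024, (K−S)⁺=0.0000, hold=0.0000 ⇒ V=0.0000 continue | (k=6,j=5): S=222.5281, (K−S)⁺=0.0000, hold=0.0000 ⇒ V=0.0000 continue | (k=6,j=6): S=357.7884, (K−S)⁺=0.0000, hold=0.0000 ⇒ V=0.0000 continue  boundary S*=53.5378
step 5: (k=5,j=0): S=26.2603, (K−S)⁺=61.9697, hold=61.6147 ⇒ V=61.9697 exercise | (k=5,j=1): S=42.2221, (K−S)⁺=46.0079, hold=45.6528 ⇒ V=46.0079 exercise | (k=5,j=2): S=67.8862, (K−S)⁺=20.3438, hold=24.0199 ⇒ V=24.0199 continue | (k=5,j=3): S=109.1498, (K−S)⁺=0.0000, hold=6.1191 ⇒ V=6.1191 continue | (k=5,j=4): S=175.4948, (K−S)⁺=0.0000, hold=0.0000 ⇒ V=0.0000 continue | (k=5,j=5): S=282.1666, (K−S)⁺=0.0000, hold=0.0000 ⇒ V=0.0000 continue  boundary S*=42.2221
step 4: (k=4,j=0): S=33.2981, (K−S)⁺=54.9319, hold=54.5769 ⇒ V=54.9319 exercise | (k=4,j=1): S=53.5378, (K−S)⁺=34.6922, hold=35.9823 ⇒ V=35.9823 continue | (k=4,j=2): S=86.0800, (K−S)⁺=2.1500, hold=15.9120 ⇒ V=15.9120 continue | (k=4,j=3): S=138.4024, (K−S)⁺=0.0000, hold=3.3560 ⇒ V=3.3560 continue | (k=4,j=4): S=222.5281, (K−S)⁺=0.0000, hold=0.0000 ⇒ V=0.0000 continue  boundary S*=33.2981
step 3: (k=3,j=0): S=42.2221, (K−S)⁺=46.0079, hold=46.2302 ⇒ V=46.2302 continue | (k=3,j=1): S=67.8862, (K−S)⁺=20.3438, hold=26.8553 ⇒ V=26.8553 continue | (k=3,j=2): S=109.1498, (K−S)⁺=0.0000, hold=10.2287 ⇒ V=10.2287 continue | (k=3,j=3): S=175.4948, (K−S)⁺=0.0000, hold=1.8405 ⇒ V=1.8405 continue  boundary S*=-
step 2: (k=2,j=0): S=53.5378, (K−S)⁺=34.6922, hold=37.3732 ⇒ V=37.3732 continue | (k=2,j=1): S=86.0800, (K−S)⁺=2.1500, hold=19.3062 ⇒ V=19.3062 continue | (k=2,j=2): S=138.4024, (K−S)⁺=0.0000, hold=6.4335 ⇒ V=6.4335 continue  boundary S*=-
step 1: (k=1,j=0): S=67.8862, (K−S)⁺=20.3438, hold=29.1372 ⇒ V=29.1372 continue | (k=1,j=1): S=109.1498, (K−S)⁺=0.0000, hold=13.4675 ⇒ V=13.4675 continue  boundary S*=-
step 0: (k=0,j=0): S=86.0800, (K−S)⁺=2.1500, hold=22.0072 ⇒ V=22.0072 continue  boundary S*=-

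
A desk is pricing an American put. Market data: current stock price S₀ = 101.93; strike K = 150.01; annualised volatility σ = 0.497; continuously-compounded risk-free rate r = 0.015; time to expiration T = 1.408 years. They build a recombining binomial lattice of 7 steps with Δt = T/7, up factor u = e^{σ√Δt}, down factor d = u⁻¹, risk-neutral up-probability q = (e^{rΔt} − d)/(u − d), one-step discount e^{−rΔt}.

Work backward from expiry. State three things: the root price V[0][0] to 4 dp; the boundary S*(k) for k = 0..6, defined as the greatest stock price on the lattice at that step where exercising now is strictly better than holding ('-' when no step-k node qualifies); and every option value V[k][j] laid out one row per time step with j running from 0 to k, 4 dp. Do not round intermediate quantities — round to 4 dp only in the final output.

price = 57.8031
boundary = - - - 52.2264 65.2671 81.5639 101.9300
tree:
57.8031
71.1621 41.9432
84.8381 55.0063 26.3370
97.7836 69.6622 37.5504 12.8759
108.2187 84.7429 51.7878 20.4868 3.7060
116.5688 97.7836 68.4461 31.8751 6.7736 0.0000
123.2505 108.2187 84.7429 48.0800 12.3806 0.0000 0.0000
128.5971 116.5688 97.7836 68.4461 22.6286 0.0000 0.0000 0.0000

Δt=0.20114  u=1.24969  d=0.80020  q=0.45123  discount=0.99699
step 7 (expiry): payoffs max(K−S,0) = 128.5971 116.5688 97.7836 68.4461 22.6286 0.0000 0.0000 0.0000
step 6: (k=6,j=0): S=26.7595, (K−S)⁺=123.2505, hold=122.7986 ⇒ V=123.2505 exercise | (k=6,j=1): S=41.7913, (K−S)⁺=108.2187, hold=107.7667 ⇒ V=108.2187 exercise | (k=6,j=2): S=65.2671, (K−S)⁺=84.7429, hold=84.2910 ⇒ V=84.7429 exercise | (k=6,j=3): S=101.9300, (K−S)⁺=48.0800, hold=47.6281 ⇒ V=48.0800 exercise | (k=6,j=4): S=159.1878, (K−S)⁺=0.0000, hold=12.3806 ⇒ V=12.3806 continue | (k=6,j=5): S=248.6095, (K−S)⁺=0.0000, hold=0.0000 ⇒ V=0.0000 continue | (k=6,j=6): S=388.2627, (K−S)⁺=0.0000, hold=0.0000 ⇒ V=0.0000 continue  boundary S*=101.9300
step 5: (k=5,j=0): S=33.4412, (K−S)⁺=116.5688, hold=116.1168 ⇒ V=116.5688 exercise | (k=5,j=1): S=52.2264, (K−S)⁺=97.7836, hold=97.3317 ⇒ V=97.7836 exercise | (k=5,j=2): S=81.5639, (K−S)⁺=68.4461, hold=67.9942 ⇒ V=68.4461 exercise | (k=5,j=3): S=127.3814, (K−S)⁺=22.6286, hold=31.8751 ⇒ V=31.8751 continue | (k=5,j=4): S=198.9362, (K−S)⁺=0.0000, hold=6.7736 ⇒ V=6.7736 continue | (k=5,j=5): S=310.6860, (K−S)⁺=0.0000, hold=0.0000 ⇒ V=0.0000 continue  boundary S*=81.5639
step 4: (k=4,j=0): S=41.7913, (K−S)⁺=108.2187, hold=107.7667 ⇒ V=108.2187 exercise | (k=4,j=1): S=65.2671, (K−S)⁺=84.7429, hold=84.2910 ⇒ V=84.7429 exercise | (k=4,j=2): S=101.9300, (K−S)⁺=48.0800, hold=51.7878 ⇒ V=51.7878 continue | (k=4,j=3): S=159.1878, (K−S)⁺=0.0000, hold=20.4868 ⇒ V=20.4868 continue | (k=4,j=4): S=248.6095, (K−S)⁺=0.0000, hold=3.7060 ⇒ V=3.7060 continue  boundary S*=65.2671
step 3: (k=3,j=0): S=52.2264, (K−S)⁺=97.7836, hold=97.3317 ⇒ V=97.7836 exercise | (k=3,j=1): S=81.5639, (K−S)⁺=68.4461, hold=69.6622 ⇒ V=69.6622 continue | (k=3,j=2): S=127.3814, (K−S)⁺=22.6286, hold=37.5504 ⇒ V=37.5504 continue | (k=3,j=3): S=198.9362, (K−S)⁺=0.0000, hold=12.8759 ⇒ V=12.8759 continue  boundary S*=52.2264
step 2: (k=2,j=0): S=65.2671, (K−S)⁺=84.7429, hold=84.8381 ⇒ V=84.8381 continue | (k=2,j=1): S=101.9300, (K−S)⁺=48.0800, hold=55.0063 ⇒ V=55.0063 continue | (k=2,j=2): S=159.1878, (K−S)⁺=0.0000, hold=26.3370 ⇒ V=26.3370 continue  boundary S*=-
step 1: (k=1,j=0): S=81.5639, (K−S)⁺=68.4461, hold=71.1621 ⇒ V=71.1621 continue | (k=1,j=1): S=127.3814, (K−S)⁺=22.6286, hold=41.9432 ⇒ V=41.9432 continue  boundary S*=-
step 0: (k=0,j=0): S=101.9300, (K−S)⁺=48.0800, hold=57.8031 ⇒ V=57.8031 continue  boundary S*=-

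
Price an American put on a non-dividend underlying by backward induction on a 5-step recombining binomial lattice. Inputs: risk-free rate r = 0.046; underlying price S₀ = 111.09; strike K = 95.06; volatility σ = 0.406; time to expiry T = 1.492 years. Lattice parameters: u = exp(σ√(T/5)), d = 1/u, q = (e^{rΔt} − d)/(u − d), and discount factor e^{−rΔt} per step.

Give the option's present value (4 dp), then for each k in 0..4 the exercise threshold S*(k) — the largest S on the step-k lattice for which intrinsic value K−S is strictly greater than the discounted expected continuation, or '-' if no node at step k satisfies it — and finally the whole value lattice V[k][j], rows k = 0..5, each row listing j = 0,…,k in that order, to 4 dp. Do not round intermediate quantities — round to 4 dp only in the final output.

params: Δt=0.29840 u=1.24830 d=0.80109 q=0.47569 e^(-rΔt)=0.98637
t_5 payoffs: 58.4093 37.9490 6.0669 0.0000 0.0000 0.0000
t_4: node(4,0) S=45.7510 payoff=49.3090 vs cont=48.0130 → 49.3090 [stop]  node(4,1) S=71.2915 payoff=23.7685 vs cont=22.4726 → 23.7685 [stop]  node(4,2) S=111.0900 payoff=0.0000 vs cont=3.1376 → 3.1376 [wait]  node(4,3) S=173.1059 payoff=0.0000 vs cont=0.0000 → 0.0000 [wait]  node(4,4) S=269.7423 payoff=0.0000 vs cont=0.0000 → 0.0000 [wait]  ⇒ S*(4)=71.2915
t_3: node(3,0) S=57.1110 payoff=37.9490 vs cont=36.6531 → 37.9490 [stop]  node(3,1) S=88.9931 payoff=6.0669 vs cont=13.7644 → 13.7644 [wait]  node(3,2) S=138.6735 payoff=0.0000 vs cont=1.6227 → 1.6227 [wait]  node(3,3) S=216.0879 payoff=0.0000 vs cont=0.0000 → 0.0000 [wait]  ⇒ S*(3)=57.1110
t_2: node(2,0) S=71.2915 payoff=23.7685 vs cont=26.0842 → 26.0842 [wait]  node(2,1) S=111.0900 payoff=0.0000 vs cont=7.8798 → 7.8798 [wait]  node(2,2) S=173.1059 payoff=0.0000 vs cont=0.8392 → 0.8392 [wait]  ⇒ S*(2)=-
t_1: node(1,0) S=88.9931 payoff=6.0669 vs cont=17.1871 → 17.1871 [wait]  node(1,1) S=138.6735 payoff=0.0000 vs cont=4.4689 → 4.4689 [wait]  ⇒ S*(1)=-
t_0: node(0,0) S=111.0900 payoff=0.0000 vs cont=10.9854 → 10.9854 [wait]  ⇒ S*(0)=-

price = 10.9854
boundary = - - - 57.1110 71.2915
tree:
10.9854
17.1871 4.4689
26.0842 7.8798 0.8392
37.9490 13.7644 1.6227 0.0000
49.3090 23.7685 3.1376 0.0000 0.0000
58.4093 37.9490 6.0669 0.0000 0.0000 0.0000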